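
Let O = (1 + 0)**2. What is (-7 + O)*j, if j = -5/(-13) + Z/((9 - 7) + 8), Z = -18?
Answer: 552/65 ≈ 8.4923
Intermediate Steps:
O = 1 (O = 1**2 = 1)
j = -92/65 (j = -5/(-13) - 18/((9 - 7) + 8) = -5*(-1/13) - 18/(2 + 8) = 5/13 - 18/10 = 5/13 - 18*1/10 = 5/13 - 9/5 = -92/65 ≈ -1.4154)
(-7 + O)*j = (-7 + 1)*(-92/65) = -6*(-92/65) = 552/65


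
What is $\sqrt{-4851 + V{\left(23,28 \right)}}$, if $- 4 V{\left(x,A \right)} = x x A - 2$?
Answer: $\frac{i \sqrt{34214}}{2} \approx 92.485 i$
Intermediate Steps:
$V{\left(x,A \right)} = \frac{1}{2} - \frac{A x^{2}}{4}$ ($V{\left(x,A \right)} = - \frac{x x A - 2}{4} = - \frac{x^{2} A - 2}{4} = - \frac{A x^{2} - 2}{4} = - \frac{-2 + A x^{2}}{4} = \frac{1}{2} - \frac{A x^{2}}{4}$)
$\sqrt{-4851 + V{\left(23,28 \right)}} = \sqrt{-4851 + \left(\frac{1}{2} - 7 \cdot 23^{2}\right)} = \sqrt{-4851 + \left(\frac{1}{2} - 7 \cdot 529\right)} = \sqrt{-4851 + \left(\frac{1}{2} - 3703\right)} = \sqrt{-4851 - \frac{7405}{2}} = \sqrt{- \frac{17107}{2}} = \frac{i \sqrt{34214}}{2}$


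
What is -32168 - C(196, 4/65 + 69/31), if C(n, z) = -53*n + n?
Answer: -21976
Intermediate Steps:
C(n, z) = -52*n
-32168 - C(196, 4/65 + 69/31) = -32168 - (-52)*196 = -32168 - 1*(-10192) = -32168 + 10192 = -21976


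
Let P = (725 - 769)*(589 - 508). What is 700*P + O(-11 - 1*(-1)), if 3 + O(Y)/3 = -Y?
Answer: -2494779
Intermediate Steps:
O(Y) = -9 - 3*Y (O(Y) = -9 + 3*(-Y) = -9 - 3*Y)
P = -3564 (P = -44*81 = -3564)
700*P + O(-11 - 1*(-1)) = 700*(-3564) + (-9 - 3*(-11 - 1*(-1))) = -2494800 + (-9 - 3*(-11 + 1)) = -2494800 + (-9 - 3*(-10)) = -2494800 + (-9 + 30) = -2494800 + 21 = -2494779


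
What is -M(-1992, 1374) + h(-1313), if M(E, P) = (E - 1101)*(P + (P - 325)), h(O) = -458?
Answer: 7493881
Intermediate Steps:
M(E, P) = (-1101 + E)*(-325 + 2*P) (M(E, P) = (-1101 + E)*(P + (-325 + P)) = (-1101 + E)*(-325 + 2*P))
-M(-1992, 1374) + h(-1313) = -(357825 - 2202*1374 - 325*(-1992) + 2*(-1992)*1374) - 458 = -(357825 - 3025548 + 647400 - 5474016) - 458 = -1*(-7494339) - 458 = 7494339 - 458 = 7493881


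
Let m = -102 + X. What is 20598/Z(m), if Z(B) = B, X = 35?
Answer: -20598/67 ≈ -307.43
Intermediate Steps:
m = -67 (m = -102 + 35 = -67)
20598/Z(m) = 20598/(-67) = 20598*(-1/67) = -20598/67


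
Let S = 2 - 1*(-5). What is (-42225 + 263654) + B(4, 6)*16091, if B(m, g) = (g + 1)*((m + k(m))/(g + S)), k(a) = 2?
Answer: 3554399/13 ≈ 2.7342e+5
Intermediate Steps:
S = 7 (S = 2 + 5 = 7)
B(m, g) = (1 + g)*(2 + m)/(7 + g) (B(m, g) = (g + 1)*((m + 2)/(g + 7)) = (1 + g)*((2 + m)/(7 + g)) = (1 + g)*(2 + m)/(7 + g))
(-42225 + 263654) + B(4, 6)*16091 = (-42225 + 263654) + ((2 + 4 + 2*6 + 6*4)/(7 + 6))*16091 = 221429 + ((2 + 4 + 12 + 24)/13)*16091 = 221429 + ((1/13)*42)*16091 = 221429 + (42/13)*16091 = 221429 + 675822/13 = 3554399/13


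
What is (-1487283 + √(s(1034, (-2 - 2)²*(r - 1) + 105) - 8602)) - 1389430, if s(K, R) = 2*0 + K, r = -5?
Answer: -2876713 + 4*I*√473 ≈ -2.8767e+6 + 86.994*I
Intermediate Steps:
s(K, R) = K (s(K, R) = 0 + K = K)
(-1487283 + √(s(1034, (-2 - 2)²*(r - 1) + 105) - 8602)) - 1389430 = (-1487283 + √(1034 - 8602)) - 1389430 = (-1487283 + √(-7568)) - 1389430 = (-1487283 + 4*I*√473) - 1389430 = -2876713 + 4*I*√473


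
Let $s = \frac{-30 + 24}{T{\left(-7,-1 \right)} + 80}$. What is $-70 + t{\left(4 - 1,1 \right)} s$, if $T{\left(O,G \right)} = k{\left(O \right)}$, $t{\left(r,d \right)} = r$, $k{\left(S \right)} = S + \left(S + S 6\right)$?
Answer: $- \frac{283}{4} \approx -70.75$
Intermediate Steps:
$k{\left(S \right)} = 8 S$ ($k{\left(S \right)} = S + \left(S + 6 S\right) = S + 7 S = 8 S$)
$T{\left(O,G \right)} = 8 O$
$s = - \frac{1}{4}$ ($s = \frac{-30 + 24}{8 \left(-7\right) + 80} = - \frac{6}{-56 + 80} = - \frac{6}{24} = \left(-6\right) \frac{1}{24} = - \frac{1}{4} \approx -0.25$)
$-70 + t{\left(4 - 1,1 \right)} s = -70 + \left(4 - 1\right) \left(- \frac{1}{4}\right) = -70 + 3 \left(- \frac{1}{4}\right) = -70 - \frac{3}{4} = - \frac{283}{4}$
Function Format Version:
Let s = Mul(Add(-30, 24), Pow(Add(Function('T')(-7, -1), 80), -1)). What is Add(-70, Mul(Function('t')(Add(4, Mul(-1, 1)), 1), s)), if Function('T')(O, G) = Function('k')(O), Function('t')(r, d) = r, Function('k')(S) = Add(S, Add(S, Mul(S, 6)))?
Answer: Rational(-283, 4) ≈ -70.750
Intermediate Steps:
Function('k')(S) = Mul(8, S) (Function('k')(S) = Add(S, Add(S, Mul(6, S))) = Add(S, Mul(7, S)) = Mul(8, S))
Function('T')(O, G) = Mul(8, O)
s = Rational(-1, 4) (s = Mul(Add(-30, 24), Pow(Add(Mul(8, -7), 80), -1)) = Mul(-6, Pow(Add(-56, 80), -1)) = Mul(-6, Pow(24, -1)) = Mul(-6, Rational(1, 24)) = Rational(-1, 4) ≈ -0.25000)
Add(-70, Mul(Function('t')(Add(4, Mul(-1, 1)), 1), s)) = Add(-70, Mul(Add(4, Mul(-1, 1)), Rational(-1, 4))) = Add(-70, Mul(Add(4, -1), Rational(-1, 4))) = Add(-70, Mul(3, Rational(-1, 4))) = Add(-70, Rational(-3, 4)) = Rational(-283, 4)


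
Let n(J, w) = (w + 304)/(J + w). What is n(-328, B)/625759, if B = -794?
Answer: 245/351050799 ≈ 6.9790e-7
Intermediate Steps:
n(J, w) = (304 + w)/(J + w)
n(-328, B)/625759 = ((304 - 794)/(-328 - 794))/625759 = (-490/(-1122))*(1/625759) = -1/1122*(-490)*(1/625759) = (245/561)*(1/625759) = 245/351050799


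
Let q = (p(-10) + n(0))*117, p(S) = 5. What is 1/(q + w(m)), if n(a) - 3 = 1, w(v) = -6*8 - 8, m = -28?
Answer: 1/997 ≈ 0.0010030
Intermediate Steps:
w(v) = -56 (w(v) = -48 - 8 = -56)
n(a) = 4 (n(a) = 3 + 1 = 4)
q = 1053 (q = (5 + 4)*117 = 9*117 = 1053)
1/(q + w(m)) = 1/(1053 - 56) = 1/997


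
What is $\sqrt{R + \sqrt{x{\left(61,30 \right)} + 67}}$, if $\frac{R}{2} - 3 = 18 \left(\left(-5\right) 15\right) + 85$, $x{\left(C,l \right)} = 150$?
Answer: $\sqrt{-2524 + \sqrt{217}} \approx 50.093 i$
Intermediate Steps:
$R = -2524$ ($R = 6 + 2 \left(18 \left(\left(-5\right) 15\right) + 85\right) = 6 + 2 \left(18 \left(-75\right) + 85\right) = 6 + 2 \left(-1350 + 85\right) = 6 + 2 \left(-1265\right) = 6 - 2530 = -2524$)
$\sqrt{R + \sqrt{x{\left(61,30 \right)} + 67}} = \sqrt{-2524 + \sqrt{150 + 67}} = \sqrt{-2524 + \sqrt{217}}$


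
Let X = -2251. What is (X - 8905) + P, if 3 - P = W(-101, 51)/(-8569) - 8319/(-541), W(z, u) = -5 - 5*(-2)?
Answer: -51774683643/4635829 ≈ -11168.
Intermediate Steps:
W(z, u) = 5 (W(z, u) = -5 + 10 = 5)
P = -57375319/4635829 (P = 3 - (5/(-8569) - 8319/(-541)) = 3 - (5*(-1/8569) - 8319*(-1/541)) = 3 - (-5/8569 + 8319/541) = 3 - 1*71282806/4635829 = 3 - 71282806/4635829 = -57375319/4635829 ≈ -12.376)
(X - 8905) + P = (-2251 - 8905) - 57375319/4635829 = -11156 - 57375319/4635829 = -51774683643/4635829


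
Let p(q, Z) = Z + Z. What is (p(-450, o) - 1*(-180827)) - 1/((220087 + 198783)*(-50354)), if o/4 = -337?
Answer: 3757099859617381/21091779980 ≈ 1.7813e+5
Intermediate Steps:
o = -1348 (o = 4*(-337) = -1348)
p(q, Z) = 2*Z
(p(-450, o) - 1*(-180827)) - 1/((220087 + 198783)*(-50354)) = (2*(-1348) - 1*(-180827)) - 1/((220087 + 198783)*(-50354)) = (-2696 + 180827) - (-1)/(418870*50354) = 178131 - (-1)/(418870*50354) = 178131 - 1*(-1/21091779980) = 178131 + 1/21091779980 = 3757099859617381/21091779980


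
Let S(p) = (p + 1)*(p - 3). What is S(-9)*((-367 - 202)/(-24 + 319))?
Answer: -54624/295 ≈ -185.17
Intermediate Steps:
S(p) = (1 + p)*(-3 + p)
S(-9)*((-367 - 202)/(-24 + 319)) = (-3 + (-9)**2 - 2*(-9))*((-367 - 202)/(-24 + 319)) = (-3 + 81 + 18)*(-569/295) = 96*(-569*1/295) = 96*(-569/295) = -54624/295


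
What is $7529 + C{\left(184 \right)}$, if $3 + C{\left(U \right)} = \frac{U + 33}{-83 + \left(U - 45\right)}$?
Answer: $\frac{60239}{8} \approx 7529.9$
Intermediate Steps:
$C{\left(U \right)} = -3 + \frac{33 + U}{-128 + U}$ ($C{\left(U \right)} = -3 + \frac{U + 33}{-83 + \left(U - 45\right)} = -3 + \frac{33 + U}{-83 + \left(U - 45\right)} = -3 + \frac{33 + U}{-83 + \left(-45 + U\right)} = -3 + \frac{33 + U}{-128 + U}$)
$7529 + C{\left(184 \right)} = 7529 + \frac{417 - 368}{-128 + 184} = 7529 + \frac{417 - 368}{56} = 7529 + \frac{1}{56} \cdot 49 = 7529 + \frac{7}{8} = \frac{60239}{8}$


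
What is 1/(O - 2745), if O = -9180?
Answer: -1/11925 ≈ -8.3857e-5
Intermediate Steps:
1/(O - 2745) = 1/(-9180 - 2745) = 1/(-11925) = -1/11925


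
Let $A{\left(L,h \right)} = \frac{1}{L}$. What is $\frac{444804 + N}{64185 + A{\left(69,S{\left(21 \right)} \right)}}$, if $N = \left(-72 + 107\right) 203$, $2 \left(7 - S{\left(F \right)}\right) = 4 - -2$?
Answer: $\frac{31181721}{4428766} \approx 7.0407$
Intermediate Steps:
$S{\left(F \right)} = 4$ ($S{\left(F \right)} = 7 - \frac{4 - -2}{2} = 7 - \frac{4 + 2}{2} = 7 - 3 = 4$)
$N = 7105$ ($N = 35 \cdot 203 = 7105$)
$\frac{444804 + N}{64185 + A{\left(69,S{\left(21 \right)} \right)}} = \frac{444804 + 7105}{64185 + \frac{1}{69}} = \frac{451909}{64185 + \frac{1}{69}} = \frac{451909}{\frac{4428766}{69}} = 451909 \cdot \frac{69}{4428766} = \frac{31181721}{4428766}$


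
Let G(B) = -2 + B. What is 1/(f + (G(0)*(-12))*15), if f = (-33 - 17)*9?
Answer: -1/90 ≈ -0.011111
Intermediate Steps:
f = -450 (f = -50*9 = -450)
1/(f + (G(0)*(-12))*15) = 1/(-450 + ((-2 + 0)*(-12))*15) = 1/(-450 - 2*(-12)*15) = 1/(-450 + 24*15) = 1/(-450 + 360) = 1/(-90) = -1/90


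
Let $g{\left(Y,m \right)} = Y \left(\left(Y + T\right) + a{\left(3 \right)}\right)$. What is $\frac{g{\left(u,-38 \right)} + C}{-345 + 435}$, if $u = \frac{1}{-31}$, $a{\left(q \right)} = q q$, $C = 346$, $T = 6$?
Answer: $\frac{166021}{43245} \approx 3.8391$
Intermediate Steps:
$a{\left(q \right)} = q^{2}$
$u = - \frac{1}{31} \approx -0.032258$
$g{\left(Y,m \right)} = Y \left(15 + Y\right)$ ($g{\left(Y,m \right)} = Y \left(\left(Y + 6\right) + 3^{2}\right) = Y \left(\left(6 + Y\right) + 9\right) = Y \left(15 + Y\right)$)
$\frac{g{\left(u,-38 \right)} + C}{-345 + 435} = \frac{- \frac{15 - \frac{1}{31}}{31} + 346}{-345 + 435} = \frac{\left(- \frac{1}{31}\right) \frac{464}{31} + 346}{90} = \left(- \frac{464}{961} + 346\right) \frac{1}{90} = \frac{332042}{961} \cdot \frac{1}{90} = \frac{166021}{43245}$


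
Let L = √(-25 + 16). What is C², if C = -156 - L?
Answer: 24327 + 936*I ≈ 24327.0 + 936.0*I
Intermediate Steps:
L = 3*I (L = √(-9) = 3*I ≈ 3.0*I)
C = -156 - 3*I ≈ -156.0 - 3.0*I
C² = (-156 - 3*I)²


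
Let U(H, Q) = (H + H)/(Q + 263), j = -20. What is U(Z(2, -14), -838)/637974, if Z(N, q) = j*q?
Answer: -56/36683505 ≈ -1.5266e-6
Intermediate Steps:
Z(N, q) = -20*q
U(H, Q) = 2*H/(263 + Q) (U(H, Q) = (2*H)/(263 + Q) = 2*H/(263 + Q))
U(Z(2, -14), -838)/637974 = (2*(-20*(-14))/(263 - 838))/637974 = (2*280/(-575))*(1/637974) = (2*280*(-1/575))*(1/637974) = -112/115*1/637974 = -56/36683505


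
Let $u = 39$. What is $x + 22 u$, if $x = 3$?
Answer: $861$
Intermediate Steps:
$x + 22 u = 3 + 22 \cdot 39 = 3 + 858 = 861$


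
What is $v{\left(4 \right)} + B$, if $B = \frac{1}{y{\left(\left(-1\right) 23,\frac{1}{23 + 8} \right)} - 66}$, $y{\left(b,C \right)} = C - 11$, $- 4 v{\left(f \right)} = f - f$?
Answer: $- \frac{31}{2386} \approx -0.012992$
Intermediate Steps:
$v{\left(f \right)} = 0$ ($v{\left(f \right)} = - \frac{f - f}{4} = \left(- \frac{1}{4}\right) 0 = 0$)
$y{\left(b,C \right)} = -11 + C$
$B = - \frac{31}{2386}$ ($B = \frac{1}{\left(-11 + \frac{1}{23 + 8}\right) - 66} = \frac{1}{\left(-11 + \frac{1}{31}\right) - 66} = \frac{1}{- \frac{340}{31} - 66} = \frac{1}{- \frac{2386}{31}} = - \frac{31}{2386} \approx -0.012992$)
$v{\left(4 \right)} + B = 0 - \frac{31}{2386} = - \frac{31}{2386}$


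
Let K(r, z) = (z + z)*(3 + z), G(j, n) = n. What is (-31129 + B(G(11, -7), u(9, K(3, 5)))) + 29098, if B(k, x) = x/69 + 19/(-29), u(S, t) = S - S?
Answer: -58918/29 ≈ -2031.7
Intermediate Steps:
K(r, z) = 2*z*(3 + z) (K(r, z) = (2*z)*(3 + z) = 2*z*(3 + z))
u(S, t) = 0
B(k, x) = -19/29 + x/69 (B(k, x) = x*(1/69) + 19*(-1/29) = x/69 - 19/29 = -19/29 + x/69)
(-31129 + B(G(11, -7), u(9, K(3, 5)))) + 29098 = (-31129 + (-19/29 + (1/69)*0)) + 29098 = (-31129 + (-19/29 + 0)) + 29098 = (-31129 - 19/29) + 29098 = -902760/29 + 29098 = -58918/29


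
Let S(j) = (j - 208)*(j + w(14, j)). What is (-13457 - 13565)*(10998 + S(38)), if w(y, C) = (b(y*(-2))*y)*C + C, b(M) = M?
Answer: -68376414756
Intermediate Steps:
w(y, C) = C - 2*C*y² (w(y, C) = ((y*(-2))*y)*C + C = ((-2*y)*y)*C + C = (-2*y²)*C + C = -2*C*y² + C = C - 2*C*y²)
S(j) = -390*j*(-208 + j) (S(j) = (j - 208)*(j + j*(1 - 2*14²)) = (-208 + j)*(j + j*(1 - 2*196)) = (-208 + j)*(j + j*(1 - 392)) = (-208 + j)*(j + j*(-391)) = (-208 + j)*(j - 391*j) = (-208 + j)*(-390*j) = -390*j*(-208 + j))
(-13457 - 13565)*(10998 + S(38)) = (-13457 - 13565)*(10998 + 390*38*(208 - 1*38)) = -27022*(10998 + 390*38*(208 - 38)) = -27022*(10998 + 390*38*170) = -27022*(10998 + 2519400) = -27022*2530398 = -68376414756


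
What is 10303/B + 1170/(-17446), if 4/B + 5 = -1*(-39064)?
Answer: 270027092287/2684 ≈ 1.0061e+8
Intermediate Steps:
B = 4/39059 (B = 4/(-5 - 1*(-39064)) = 4/(-5 + 39064) = 4/39059 ≈ 0.00010241)
10303/B + 1170/(-17446) = 10303/(4/39059) + 1170/(-17446) = 10303*(39059/4) + 1170*(-1/17446) = 402424877/4 - 45/671 = 270027092287/2684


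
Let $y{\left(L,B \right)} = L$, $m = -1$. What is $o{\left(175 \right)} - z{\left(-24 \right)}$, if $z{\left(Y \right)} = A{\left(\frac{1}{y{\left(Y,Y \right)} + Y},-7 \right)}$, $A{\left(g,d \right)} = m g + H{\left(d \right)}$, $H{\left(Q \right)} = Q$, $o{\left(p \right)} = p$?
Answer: $\frac{8735}{48} \approx 181.98$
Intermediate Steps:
$A{\left(g,d \right)} = d - g$ ($A{\left(g,d \right)} = - g + d = d - g$)
$z{\left(Y \right)} = -7 - \frac{1}{2 Y}$ ($z{\left(Y \right)} = -7 - \frac{1}{Y + Y} = -7 - \frac{1}{2 Y}$)
$o{\left(175 \right)} - z{\left(-24 \right)} = 175 - \left(-7 - \frac{1}{2 \left(-24\right)}\right) = 175 - \left(-7 - - \frac{1}{48}\right) = 175 - \left(-7 + \frac{1}{48}\right) = 175 - - \frac{335}{48} = 175 + \frac{335}{48} = \frac{8735}{48}$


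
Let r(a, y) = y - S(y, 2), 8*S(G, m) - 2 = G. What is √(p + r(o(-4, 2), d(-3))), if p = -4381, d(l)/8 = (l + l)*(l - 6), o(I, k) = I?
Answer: I*√16013/2 ≈ 63.271*I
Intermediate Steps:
d(l) = 16*l*(-6 + l) (d(l) = 8*((l + l)*(l - 6)) = 8*((2*l)*(-6 + l)) = 8*(2*l*(-6 + l)) = 16*l*(-6 + l))
S(G, m) = ¼ + G/8
r(a, y) = -¼ + 7*y/8 (r(a, y) = y - (¼ + y/8) = y + (-¼ - y/8) = -¼ + 7*y/8)
√(p + r(o(-4, 2), d(-3))) = √(-4381 + (-¼ + 7*(16*(-3)*(-6 - 3))/8)) = √(-4381 + (-¼ + 7*(16*(-3)*(-9))/8)) = √(-4381 + (-¼ + (7/8)*432)) = √(-4381 + (-¼ + 378)) = √(-4381 + 1511/4) = √(-16013/4) = I*√16013/2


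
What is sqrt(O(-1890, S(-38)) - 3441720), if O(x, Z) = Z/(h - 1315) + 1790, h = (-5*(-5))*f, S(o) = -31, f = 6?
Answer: I*sqrt(4668758958135)/1165 ≈ 1854.7*I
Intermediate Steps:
h = 150 (h = -5*(-5)*6 = 25*6 = 150)
O(x, Z) = 1790 - Z/1165 (O(x, Z) = Z/(150 - 1315) + 1790 = Z/(-1165) + 1790 = -Z/1165 + 1790 = 1790 - Z/1165)
sqrt(O(-1890, S(-38)) - 3441720) = sqrt((1790 - 1/1165*(-31)) - 3441720) = sqrt((1790 + 31/1165) - 3441720) = sqrt(2085381/1165 - 3441720) = sqrt(-4007518419/1165) = I*sqrt(4668758958135)/1165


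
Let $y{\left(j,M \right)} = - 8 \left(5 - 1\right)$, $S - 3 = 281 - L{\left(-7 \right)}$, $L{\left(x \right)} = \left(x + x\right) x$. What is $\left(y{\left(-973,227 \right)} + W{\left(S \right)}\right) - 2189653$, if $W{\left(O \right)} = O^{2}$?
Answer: $-2155089$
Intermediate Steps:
$L{\left(x \right)} = 2 x^{2}$ ($L{\left(x \right)} = 2 x x = 2 x^{2}$)
$S = 186$ ($S = 3 + \left(281 - 2 \left(-7\right)^{2}\right) = 3 + \left(281 - 2 \cdot 49\right) = 3 + \left(281 - 98\right) = 3 + 183 = 186$)
$y{\left(j,M \right)} = -32$ ($y{\left(j,M \right)} = \left(-8\right) 4 = -32$)
$\left(y{\left(-973,227 \right)} + W{\left(S \right)}\right) - 2189653 = \left(-32 + 186^{2}\right) - 2189653 = \left(-32 + 34596\right) - 2189653 = 34564 - 2189653 = -2155089$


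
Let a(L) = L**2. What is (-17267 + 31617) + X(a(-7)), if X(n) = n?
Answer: 14399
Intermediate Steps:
(-17267 + 31617) + X(a(-7)) = (-17267 + 31617) + (-7)**2 = 14350 + 49 = 14399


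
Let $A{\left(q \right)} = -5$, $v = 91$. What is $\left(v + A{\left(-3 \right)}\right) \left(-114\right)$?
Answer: $-9804$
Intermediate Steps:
$\left(v + A{\left(-3 \right)}\right) \left(-114\right) = \left(91 - 5\right) \left(-114\right) = 86 \left(-114\right) = -9804$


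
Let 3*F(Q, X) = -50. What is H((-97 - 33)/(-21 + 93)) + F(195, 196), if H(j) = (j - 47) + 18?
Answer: -1709/36 ≈ -47.472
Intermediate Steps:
F(Q, X) = -50/3 (F(Q, X) = (⅓)*(-50) = -50/3)
H(j) = -29 + j (H(j) = (-47 + j) + 18 = -29 + j)
H((-97 - 33)/(-21 + 93)) + F(195, 196) = (-29 + (-97 - 33)/(-21 + 93)) - 50/3 = (-29 - 130/72) - 50/3 = (-29 - 130*1/72) - 50/3 = (-29 - 65/36) - 50/3 = -1109/36 - 50/3 = -1709/36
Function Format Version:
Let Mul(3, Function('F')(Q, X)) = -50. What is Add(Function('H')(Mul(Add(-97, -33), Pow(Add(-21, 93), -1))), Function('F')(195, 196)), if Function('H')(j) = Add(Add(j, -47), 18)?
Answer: Rational(-1709, 36) ≈ -47.472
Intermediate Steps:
Function('F')(Q, X) = Rational(-50, 3) (Function('F')(Q, X) = Mul(Rational(1, 3), -50) = Rational(-50, 3))
Function('H')(j) = Add(-29, j) (Function('H')(j) = Add(Add(-47, j), 18) = Add(-29, j))
Add(Function('H')(Mul(Add(-97, -33), Pow(Add(-21, 93), -1))), Function('F')(195, 196)) = Add(Add(-29, Mul(Add(-97, -33), Pow(Add(-21, 93), -1))), Rational(-50, 3)) = Add(Add(-29, Mul(-130, Pow(72, -1))), Rational(-50, 3)) = Add(Add(-29, Mul(-130, Rational(1, 72))), Rational(-50, 3)) = Add(Add(-29, Rational(-65, 36)), Rational(-50, 3)) = Add(Rational(-1109, 36), Rational(-50, 3)) = Rational(-1709, 36)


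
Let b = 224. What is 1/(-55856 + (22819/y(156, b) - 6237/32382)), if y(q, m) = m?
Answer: -57568/3209664813 ≈ -1.7936e-5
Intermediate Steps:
1/(-55856 + (22819/y(156, b) - 6237/32382)) = 1/(-55856 + (22819/224 - 6237/32382)) = 1/(-55856 + (22819*(1/224) - 6237*1/32382)) = 1/(-55856 + (22819/224 - 99/514)) = 1/(-55856 + 5853395/57568) = 1/(-3209664813/57568) = -57568/3209664813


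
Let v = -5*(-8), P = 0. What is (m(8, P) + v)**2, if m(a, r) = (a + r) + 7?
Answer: 3025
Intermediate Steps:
m(a, r) = 7 + a + r
v = 40
(m(8, P) + v)**2 = ((7 + 8 + 0) + 40)**2 = (15 + 40)**2 = 55**2 = 3025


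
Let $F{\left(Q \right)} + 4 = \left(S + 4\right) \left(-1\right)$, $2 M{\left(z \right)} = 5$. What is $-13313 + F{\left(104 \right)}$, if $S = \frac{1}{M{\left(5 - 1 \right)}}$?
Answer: $- \frac{66607}{5} \approx -13321.0$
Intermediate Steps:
$M{\left(z \right)} = \frac{5}{2}$ ($M{\left(z \right)} = \frac{1}{2} \cdot 5 = \frac{5}{2}$)
$S = \frac{2}{5}$ ($S = \frac{1}{\frac{5}{2}} = \frac{2}{5} \approx 0.4$)
$F{\left(Q \right)} = - \frac{42}{5}$ ($F{\left(Q \right)} = -4 + \left(\frac{2}{5} + 4\right) \left(-1\right) = -4 + \frac{22}{5} \left(-1\right) = -4 - \frac{22}{5} = - \frac{42}{5}$)
$-13313 + F{\left(104 \right)} = -13313 - \frac{42}{5} = - \frac{66607}{5}$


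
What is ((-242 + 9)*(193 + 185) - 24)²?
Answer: 7761257604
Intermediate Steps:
((-242 + 9)*(193 + 185) - 24)² = (-233*378 - 24)² = (-88074 - 24)² = (-88098)² = 7761257604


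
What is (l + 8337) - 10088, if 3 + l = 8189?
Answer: 6435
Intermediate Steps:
l = 8186 (l = -3 + 8189 = 8186)
(l + 8337) - 10088 = (8186 + 8337) - 10088 = 16523 - 10088 = 6435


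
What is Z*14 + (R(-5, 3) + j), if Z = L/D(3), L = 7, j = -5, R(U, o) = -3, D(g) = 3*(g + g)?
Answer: -23/9 ≈ -2.5556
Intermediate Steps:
D(g) = 6*g (D(g) = 3*(2*g) = 6*g)
Z = 7/18 (Z = 7/((6*3)) = 7/18 ≈ 0.38889)
Z*14 + (R(-5, 3) + j) = (7/18)*14 + (-3 - 5) = 49/9 - 8 = -23/9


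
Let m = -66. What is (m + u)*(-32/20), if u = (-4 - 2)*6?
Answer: 816/5 ≈ 163.20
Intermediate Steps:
u = -36 (u = -6*6 = -36)
(m + u)*(-32/20) = (-66 - 36)*(-32/20) = -(-3264)/20 = -102*(-8/5) = 816/5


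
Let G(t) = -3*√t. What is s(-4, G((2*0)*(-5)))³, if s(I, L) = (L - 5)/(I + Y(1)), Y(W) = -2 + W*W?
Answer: 1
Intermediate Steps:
Y(W) = -2 + W²
s(I, L) = (-5 + L)/(-1 + I) (s(I, L) = (L - 5)/(I + (-2 + 1²)) = (-5 + L)/(I + (-2 + 1)) = (-5 + L)/(I - 1) = (-5 + L)/(-1 + I))
s(-4, G((2*0)*(-5)))³ = ((-5 - 3*√((2*0)*(-5)))/(-1 - 4))³ = ((-5 - 3*√(0*(-5)))/(-5))³ = (-(-5 - 3*√0)/5)³ = (-(-5 - 3*0)/5)³ = (-(-5 + 0)/5)³ = (-⅕*(-5))³ = 1³ = 1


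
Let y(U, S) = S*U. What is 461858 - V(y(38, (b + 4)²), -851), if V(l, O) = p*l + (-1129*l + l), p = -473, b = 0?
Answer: 1435266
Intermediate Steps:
V(l, O) = -1601*l (V(l, O) = -473*l + (-1129*l + l) = -473*l - 1128*l = -1601*l)
461858 - V(y(38, (b + 4)²), -851) = 461858 - (-1601)*(0 + 4)²*38 = 461858 - (-1601)*4²*38 = 461858 - (-1601)*16*38 = 461858 - (-1601)*608 = 461858 - 1*(-973408) = 461858 + 973408 = 1435266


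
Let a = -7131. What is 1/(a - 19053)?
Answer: -1/26184 ≈ -3.8191e-5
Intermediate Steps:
1/(a - 19053) = 1/(-7131 - 19053) = 1/(-26184) = -1/26184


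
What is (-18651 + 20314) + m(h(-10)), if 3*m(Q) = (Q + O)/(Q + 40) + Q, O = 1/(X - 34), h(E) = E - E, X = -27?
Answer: 12173159/7320 ≈ 1663.0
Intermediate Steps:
h(E) = 0
O = -1/61 (O = 1/(-27 - 34) = 1/(-61) = -1/61 ≈ -0.016393)
m(Q) = Q/3 + (-1/61 + Q)/(3*(40 + Q)) (m(Q) = ((Q - 1/61)/(Q + 40) + Q)/3 = ((-1/61 + Q)/(40 + Q) + Q)/3 = (Q + (-1/61 + Q)/(40 + Q))/3 = Q/3 + (-1/61 + Q)/(3*(40 + Q)))
(-18651 + 20314) + m(h(-10)) = (-18651 + 20314) + (-1 + 61*0² + 2501*0)/(183*(40 + 0)) = 1663 + (1/183)*(-1 + 61*0 + 0)/40 = 1663 + (1/183)*(1/40)*(-1 + 0 + 0) = 1663 + (1/183)*(1/40)*(-1) = 1663 - 1/7320 = 12173159/7320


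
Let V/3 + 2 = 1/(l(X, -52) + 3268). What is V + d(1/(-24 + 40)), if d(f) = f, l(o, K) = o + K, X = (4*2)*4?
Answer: -9641/1624 ≈ -5.9366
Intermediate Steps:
X = 32 (X = 8*4 = 32)
l(o, K) = K + o
V = -19485/3248 (V = -6 + 3/((-52 + 32) + 3268) = -6 + 3/(-20 + 3268) = -6 + 3/3248 = -19485/3248 ≈ -5.9991)
V + d(1/(-24 + 40)) = -19485/3248 + 1/(-24 + 40) = -19485/3248 + 1/16 = -9641/1624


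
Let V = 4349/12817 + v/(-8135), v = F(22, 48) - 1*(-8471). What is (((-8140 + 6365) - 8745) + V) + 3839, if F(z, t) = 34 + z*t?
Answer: -696690281117/104266295 ≈ -6681.8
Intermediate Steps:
F(z, t) = 34 + t*z
v = 9561 (v = (34 + 48*22) - 1*(-8471) = (34 + 1056) + 8471 = 1090 + 8471 = 9561)
V = -87164222/104266295 (V = 4349/12817 + 9561/(-8135) = 4349*(1/12817) + 9561*(-1/8135) = 4349/12817 - 9561/8135 = -87164222/104266295 ≈ -0.83598)
(((-8140 + 6365) - 8745) + V) + 3839 = (((-8140 + 6365) - 8745) - 87164222/104266295) + 3839 = ((-1775 - 8745) - 87164222/104266295) + 3839 = (-10520 - 87164222/104266295) + 3839 = -1096968587622/104266295 + 3839 = -696690281117/104266295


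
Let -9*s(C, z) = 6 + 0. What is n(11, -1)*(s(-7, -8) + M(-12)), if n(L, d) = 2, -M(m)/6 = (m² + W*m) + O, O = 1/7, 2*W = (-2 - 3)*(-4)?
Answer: -6112/21 ≈ -291.05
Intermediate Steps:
W = 10 (W = ((-2 - 3)*(-4))/2 = (-5*(-4))/2 = (½)*20 = 10)
O = ⅐ ≈ 0.14286
M(m) = -6/7 - 60*m - 6*m² (M(m) = -6*((m² + 10*m) + ⅐) = -6*(⅐ + m² + 10*m) = -6/7 - 60*m - 6*m²)
s(C, z) = -⅔ (s(C, z) = -(6 + 0)/9 = -⅑*6 = -⅔)
n(11, -1)*(s(-7, -8) + M(-12)) = 2*(-⅔ + (-6/7 - 60*(-12) - 6*(-12)²)) = 2*(-⅔ + (-6/7 + 720 - 6*144)) = 2*(-⅔ + (-6/7 + 720 - 864)) = 2*(-⅔ - 1014/7) = 2*(-3056/21) = -6112/21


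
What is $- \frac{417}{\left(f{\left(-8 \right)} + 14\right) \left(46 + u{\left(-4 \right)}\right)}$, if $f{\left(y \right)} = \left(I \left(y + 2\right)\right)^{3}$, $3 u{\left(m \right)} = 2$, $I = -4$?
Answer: $- \frac{1251}{1937320} \approx -0.00064574$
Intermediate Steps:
$u{\left(m \right)} = \frac{2}{3}$ ($u{\left(m \right)} = \frac{1}{3} \cdot 2 = \frac{2}{3}$)
$f{\left(y \right)} = \left(-8 - 4 y\right)^{3}$ ($f{\left(y \right)} = \left(- 4 \left(y + 2\right)\right)^{3} = \left(- 4 \left(2 + y\right)\right)^{3} = \left(-8 - 4 y\right)^{3}$)
$- \frac{417}{\left(f{\left(-8 \right)} + 14\right) \left(46 + u{\left(-4 \right)}\right)} = - \frac{417}{\left(- 64 \left(2 - 8\right)^{3} + 14\right) \left(46 + \frac{2}{3}\right)} = - \frac{417}{\left(- 64 \left(-6\right)^{3} + 14\right) \frac{140}{3}} = - \frac{417}{\left(\left(-64\right) \left(-216\right) + 14\right) \frac{140}{3}} = - \frac{417}{\left(13824 + 14\right) \frac{140}{3}} = - \frac{417}{13838 \cdot \frac{140}{3}} = - \frac{417}{\frac{1937320}{3}} = \left(-417\right) \frac{3}{1937320} = - \frac{1251}{1937320}$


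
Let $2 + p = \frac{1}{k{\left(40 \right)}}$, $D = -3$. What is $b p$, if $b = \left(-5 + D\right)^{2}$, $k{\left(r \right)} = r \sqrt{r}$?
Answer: $-128 + \frac{2 \sqrt{10}}{25} \approx -127.75$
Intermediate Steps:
$k{\left(r \right)} = r^{\frac{3}{2}}$
$p = -2 + \frac{\sqrt{10}}{800}$ ($p = -2 + \frac{1}{40^{\frac{3}{2}}} = -2 + \frac{1}{80 \sqrt{10}} = -2 + \frac{\sqrt{10}}{800} \approx -1.996$)
$b = 64$ ($b = \left(-5 - 3\right)^{2} = \left(-8\right)^{2} = 64$)
$b p = 64 \left(-2 + \frac{\sqrt{10}}{800}\right) = -128 + \frac{2 \sqrt{10}}{25}$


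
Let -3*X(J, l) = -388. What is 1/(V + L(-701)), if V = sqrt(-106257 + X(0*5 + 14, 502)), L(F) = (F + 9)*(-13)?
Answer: 2076/18700187 - I*sqrt(955149)/243102431 ≈ 0.00011101 - 4.0202e-6*I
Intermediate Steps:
X(J, l) = 388/3 (X(J, l) = -1/3*(-388) = 388/3)
L(F) = -117 - 13*F (L(F) = (9 + F)*(-13) = -117 - 13*F)
V = I*sqrt(955149)/3 (V = sqrt(-106257 + 388/3) = sqrt(-318383/3) = I*sqrt(955149)/3 ≈ 325.77*I)
1/(V + L(-701)) = 1/(I*sqrt(955149)/3 + (-117 - 13*(-701))) = 1/(I*sqrt(955149)/3 + (-117 + 9113)) = 1/(I*sqrt(955149)/3 + 8996) = 1/(8996 + I*sqrt(955149)/3)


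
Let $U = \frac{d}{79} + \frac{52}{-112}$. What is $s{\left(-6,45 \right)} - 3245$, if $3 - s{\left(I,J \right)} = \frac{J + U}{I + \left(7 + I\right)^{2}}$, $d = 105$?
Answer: $- \frac{35755067}{11060} \approx -3232.8$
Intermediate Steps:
$U = \frac{1913}{2212}$ ($U = \frac{105}{79} + \frac{52}{-112} = 105 \cdot \frac{1}{79} + 52 \left(- \frac{1}{112}\right) = \frac{105}{79} - \frac{13}{28} = \frac{1913}{2212} \approx 0.86483$)
$s{\left(I,J \right)} = 3 - \frac{\frac{1913}{2212} + J}{I + \left(7 + I\right)^{2}}$ ($s{\left(I,J \right)} = 3 - \frac{J + \frac{1913}{2212}}{I + \left(7 + I\right)^{2}} = 3 - \frac{\frac{1913}{2212} + J}{I + \left(7 + I\right)^{2}}$)
$s{\left(-6,45 \right)} - 3245 = \frac{\frac{323251}{2212} - 45 + 3 \left(-6\right)^{2} + 45 \left(-6\right)}{49 + \left(-6\right)^{2} + 15 \left(-6\right)} - 3245 = \frac{\frac{323251}{2212} - 45 + 3 \cdot 36 - 270}{49 + 36 - 90} - 3245 = \frac{\frac{323251}{2212} - 45 + 108 - 270}{-5} - 3245 = \left(- \frac{1}{5}\right) \left(- \frac{134633}{2212}\right) - 3245 = \frac{134633}{11060} - 3245 = - \frac{35755067}{11060}$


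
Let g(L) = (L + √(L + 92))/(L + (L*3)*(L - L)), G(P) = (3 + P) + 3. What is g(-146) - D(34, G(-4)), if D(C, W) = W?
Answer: -1 - 3*I*√6/146 ≈ -1.0 - 0.050332*I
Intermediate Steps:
G(P) = 6 + P
g(L) = (L + √(92 + L))/L (g(L) = (L + √(92 + L))/(L + (3*L)*0) = (L + √(92 + L))/(L + 0) = (L + √(92 + L))/L)
g(-146) - D(34, G(-4)) = (-146 + √(92 - 146))/(-146) - (6 - 4) = -(-146 + √(-54))/146 - 1*2 = -(-146 + 3*I*√6)/146 - 2 = (1 - 3*I*√6/146) - 2 = -1 - 3*I*√6/146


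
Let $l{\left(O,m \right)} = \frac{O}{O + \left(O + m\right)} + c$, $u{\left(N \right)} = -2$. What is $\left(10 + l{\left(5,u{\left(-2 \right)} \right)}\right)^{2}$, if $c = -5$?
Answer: $\frac{2025}{64} \approx 31.641$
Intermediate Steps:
$l{\left(O,m \right)} = -5 + \frac{O}{m + 2 O}$ ($l{\left(O,m \right)} = \frac{O}{O + \left(O + m\right)} - 5 = \frac{O}{m + 2 O} - 5 = -5 + \frac{O}{m + 2 O}$)
$\left(10 + l{\left(5,u{\left(-2 \right)} \right)}\right)^{2} = \left(10 + \frac{\left(-9\right) 5 - -10}{-2 + 2 \cdot 5}\right)^{2} = \left(10 + \frac{-45 + 10}{-2 + 10}\right)^{2} = \left(10 + \frac{1}{8} \left(-35\right)\right)^{2} = \left(10 - \frac{35}{8}\right)^{2} = \left(\frac{45}{8}\right)^{2} = \frac{2025}{64}$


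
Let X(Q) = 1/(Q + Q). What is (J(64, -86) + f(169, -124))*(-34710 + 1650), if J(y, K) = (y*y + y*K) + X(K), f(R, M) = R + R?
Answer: 1521098865/43 ≈ 3.5374e+7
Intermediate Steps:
f(R, M) = 2*R
X(Q) = 1/(2*Q)
J(y, K) = y² + 1/(2*K) + K*y (J(y, K) = (y*y + y*K) + 1/(2*K) = (y² + K*y) + 1/(2*K) = y² + 1/(2*K) + K*y)
(J(64, -86) + f(169, -124))*(-34710 + 1650) = ((½ - 86*64*(-86 + 64))/(-86) + 2*169)*(-34710 + 1650) = (-(½ - 86*64*(-22))/86 + 338)*(-33060) = (-(½ + 121088)/86 + 338)*(-33060) = (-1/86*242177/2 + 338)*(-33060) = (-242177/172 + 338)*(-33060) = -184041/172*(-33060) = 1521098865/43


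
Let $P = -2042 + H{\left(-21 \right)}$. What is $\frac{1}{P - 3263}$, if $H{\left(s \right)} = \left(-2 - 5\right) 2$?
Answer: $- \frac{1}{5319} \approx -0.00018801$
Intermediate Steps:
$H{\left(s \right)} = -14$ ($H{\left(s \right)} = \left(-7\right) 2 = -14$)
$P = -2056$ ($P = -2042 - 14 = -2056$)
$\frac{1}{P - 3263} = \frac{1}{-2056 - 3263} = \frac{1}{-5319} = - \frac{1}{5319}$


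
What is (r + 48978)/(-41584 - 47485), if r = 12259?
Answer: -61237/89069 ≈ -0.68752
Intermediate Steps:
(r + 48978)/(-41584 - 47485) = (12259 + 48978)/(-41584 - 47485) = 61237/(-89069) = 61237*(-1/89069) = -61237/89069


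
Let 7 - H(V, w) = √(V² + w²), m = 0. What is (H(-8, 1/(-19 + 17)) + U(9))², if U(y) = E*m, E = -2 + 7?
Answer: (14 - √257)²/4 ≈ 1.0315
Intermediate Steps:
E = 5
H(V, w) = 7 - √(V² + w²)
U(y) = 0 (U(y) = 5*0 = 0)
(H(-8, 1/(-19 + 17)) + U(9))² = ((7 - √((-8)² + (1/(-19 + 17))²)) + 0)² = ((7 - √(64 + (1/(-2))²)) + 0)² = ((7 - √(64 + (-½)²)) + 0)² = ((7 - √(64 + ¼)) + 0)² = ((7 - √(257/4)) + 0)² = ((7 - √257/2) + 0)² = (7 - √257/2)²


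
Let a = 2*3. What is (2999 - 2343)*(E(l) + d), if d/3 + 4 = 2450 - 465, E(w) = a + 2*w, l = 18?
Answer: 3926160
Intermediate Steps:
a = 6
E(w) = 6 + 2*w
d = 5943 (d = -12 + 3*(2450 - 465) = -12 + 3*1985 = -12 + 5955 = 5943)
(2999 - 2343)*(E(l) + d) = (2999 - 2343)*((6 + 2*18) + 5943) = 656*((6 + 36) + 5943) = 656*(42 + 5943) = 656*5985 = 3926160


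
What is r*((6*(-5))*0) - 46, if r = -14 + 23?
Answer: -46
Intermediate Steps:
r = 9
r*((6*(-5))*0) - 46 = 9*((6*(-5))*0) - 46 = 9*(-30*0) - 46 = 9*0 - 46 = 0 - 46 = -46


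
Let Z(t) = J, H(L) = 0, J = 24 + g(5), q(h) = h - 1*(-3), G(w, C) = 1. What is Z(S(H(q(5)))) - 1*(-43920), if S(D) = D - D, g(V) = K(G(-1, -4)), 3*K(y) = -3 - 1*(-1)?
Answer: 131830/3 ≈ 43943.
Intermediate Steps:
K(y) = -⅔ (K(y) = (-3 - 1*(-1))/3 = (-3 + 1)/3 = (⅓)*(-2) = -⅔)
q(h) = 3 + h (q(h) = h + 3 = 3 + h)
g(V) = -⅔
J = 70/3 (J = 24 - ⅔ = 70/3 ≈ 23.333)
S(D) = 0
Z(t) = 70/3
Z(S(H(q(5)))) - 1*(-43920) = 70/3 - 1*(-43920) = 70/3 + 43920 = 131830/3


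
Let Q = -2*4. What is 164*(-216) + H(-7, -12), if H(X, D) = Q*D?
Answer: -35328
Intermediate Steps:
Q = -8
H(X, D) = -8*D
164*(-216) + H(-7, -12) = 164*(-216) - 8*(-12) = -35424 + 96 = -35328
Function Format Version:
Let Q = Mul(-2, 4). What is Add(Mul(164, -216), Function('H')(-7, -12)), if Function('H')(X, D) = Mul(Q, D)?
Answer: -35328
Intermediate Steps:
Q = -8
Function('H')(X, D) = Mul(-8, D)
Add(Mul(164, -216), Function('H')(-7, -12)) = Add(Mul(164, -216), Mul(-8, -12)) = Add(-35424, 96) = -35328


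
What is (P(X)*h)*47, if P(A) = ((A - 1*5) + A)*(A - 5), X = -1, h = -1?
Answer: -1974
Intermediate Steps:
P(A) = (-5 + A)*(-5 + 2*A) (P(A) = ((A - 5) + A)*(-5 + A) = ((-5 + A) + A)*(-5 + A) = (-5 + 2*A)*(-5 + A) = (-5 + A)*(-5 + 2*A))
(P(X)*h)*47 = ((25 - 15*(-1) + 2*(-1)²)*(-1))*47 = ((25 + 15 + 2*1)*(-1))*47 = ((25 + 15 + 2)*(-1))*47 = (42*(-1))*47 = -42*47 = -1974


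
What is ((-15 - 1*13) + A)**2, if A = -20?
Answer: 2304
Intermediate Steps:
((-15 - 1*13) + A)**2 = ((-15 - 1*13) - 20)**2 = ((-15 - 13) - 20)**2 = (-28 - 20)**2 = (-48)**2 = 2304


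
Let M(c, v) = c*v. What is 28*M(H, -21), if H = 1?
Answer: -588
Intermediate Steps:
28*M(H, -21) = 28*(1*(-21)) = 28*(-21) = -588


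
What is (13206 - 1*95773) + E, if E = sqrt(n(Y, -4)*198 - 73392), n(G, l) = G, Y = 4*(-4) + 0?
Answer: -82567 + 4*I*sqrt(4785) ≈ -82567.0 + 276.69*I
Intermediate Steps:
Y = -16 (Y = -16 + 0 = -16)
E = 4*I*sqrt(4785) (E = sqrt(-16*198 - 73392) = sqrt(-3168 - 73392) = sqrt(-76560) = 4*I*sqrt(4785) ≈ 276.69*I)
(13206 - 1*95773) + E = (13206 - 1*95773) + 4*I*sqrt(4785) = (13206 - 95773) + 4*I*sqrt(4785) = -82567 + 4*I*sqrt(4785)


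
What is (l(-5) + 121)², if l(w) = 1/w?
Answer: 364816/25 ≈ 14593.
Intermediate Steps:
(l(-5) + 121)² = (1/(-5) + 121)² = (-⅕ + 121)² = (604/5)² = 364816/25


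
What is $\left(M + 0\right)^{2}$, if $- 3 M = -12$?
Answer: $16$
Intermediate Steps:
$M = 4$ ($M = \left(- \frac{1}{3}\right) \left(-12\right) = 4$)
$\left(M + 0\right)^{2} = \left(4 + 0\right)^{2} = 4^{2} = 16$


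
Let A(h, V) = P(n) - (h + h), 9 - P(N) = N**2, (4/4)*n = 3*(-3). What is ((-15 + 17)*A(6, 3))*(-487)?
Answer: 81816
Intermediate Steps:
n = -9 (n = 3*(-3) = -9)
P(N) = 9 - N**2
A(h, V) = -72 - 2*h (A(h, V) = (9 - 1*(-9)**2) - (h + h) = (9 - 1*81) - 2*h = (9 - 81) - 2*h = -72 - 2*h)
((-15 + 17)*A(6, 3))*(-487) = ((-15 + 17)*(-72 - 2*6))*(-487) = (2*(-72 - 12))*(-487) = (2*(-84))*(-487) = -168*(-487) = 81816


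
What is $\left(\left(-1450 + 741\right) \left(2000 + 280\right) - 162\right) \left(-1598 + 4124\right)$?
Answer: $-4083738732$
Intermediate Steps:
$\left(\left(-1450 + 741\right) \left(2000 + 280\right) - 162\right) \left(-1598 + 4124\right) = \left(\left(-709\right) 2280 - 162\right) 2526 = \left(-1616520 - 162\right) 2526 = \left(-1616682\right) 2526 = -4083738732$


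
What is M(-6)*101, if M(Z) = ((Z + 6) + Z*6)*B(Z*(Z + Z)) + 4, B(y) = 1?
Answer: -3232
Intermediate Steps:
M(Z) = 10 + 7*Z (M(Z) = ((Z + 6) + Z*6)*1 + 4 = ((6 + Z) + 6*Z)*1 + 4 = (6 + 7*Z)*1 + 4 = (6 + 7*Z) + 4 = 10 + 7*Z)
M(-6)*101 = (10 + 7*(-6))*101 = (10 - 42)*101 = -32*101 = -3232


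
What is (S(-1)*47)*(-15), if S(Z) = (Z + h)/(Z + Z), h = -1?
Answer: -705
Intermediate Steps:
S(Z) = (-1 + Z)/(2*Z) (S(Z) = (Z - 1)/(Z + Z) = (-1 + Z)/((2*Z)) = (-1 + Z)*(1/(2*Z)) = (-1 + Z)/(2*Z))
(S(-1)*47)*(-15) = (((½)*(-1 - 1)/(-1))*47)*(-15) = (((½)*(-1)*(-2))*47)*(-15) = (1*47)*(-15) = 47*(-15) = -705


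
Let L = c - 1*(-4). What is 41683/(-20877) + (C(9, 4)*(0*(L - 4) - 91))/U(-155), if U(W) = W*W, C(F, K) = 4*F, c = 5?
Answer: -1069827127/501569925 ≈ -2.1330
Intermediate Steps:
U(W) = W²
L = 9 (L = 5 - 1*(-4) = 5 + 4 = 9)
41683/(-20877) + (C(9, 4)*(0*(L - 4) - 91))/U(-155) = 41683/(-20877) + ((4*9)*(0*(9 - 4) - 91))/((-155)²) = 41683*(-1/20877) + (36*(0*5 - 91))/24025 = -41683/20877 + (36*(0 - 91))*(1/24025) = -41683/20877 + (36*(-91))*(1/24025) = -41683/20877 - 3276*1/24025 = -41683/20877 - 3276/24025 = -1069827127/501569925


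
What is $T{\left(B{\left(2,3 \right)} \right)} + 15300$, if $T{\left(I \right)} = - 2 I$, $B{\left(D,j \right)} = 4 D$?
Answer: $15284$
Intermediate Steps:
$T{\left(B{\left(2,3 \right)} \right)} + 15300 = - 2 \cdot 4 \cdot 2 + 15300 = \left(-2\right) 8 + 15300 = -16 + 15300 = 15284$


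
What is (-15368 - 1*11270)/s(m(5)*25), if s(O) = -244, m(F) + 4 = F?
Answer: 13319/122 ≈ 109.17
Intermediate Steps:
m(F) = -4 + F
(-15368 - 1*11270)/s(m(5)*25) = (-15368 - 1*11270)/(-244) = (-15368 - 11270)*(-1/244) = -26638*(-1/244) = 13319/122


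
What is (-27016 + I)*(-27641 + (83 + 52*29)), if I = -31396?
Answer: 1521632600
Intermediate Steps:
(-27016 + I)*(-27641 + (83 + 52*29)) = (-27016 - 31396)*(-27641 + (83 + 52*29)) = -58412*(-27641 + (83 + 1508)) = -58412*(-27641 + 1591) = -58412*(-26050) = 1521632600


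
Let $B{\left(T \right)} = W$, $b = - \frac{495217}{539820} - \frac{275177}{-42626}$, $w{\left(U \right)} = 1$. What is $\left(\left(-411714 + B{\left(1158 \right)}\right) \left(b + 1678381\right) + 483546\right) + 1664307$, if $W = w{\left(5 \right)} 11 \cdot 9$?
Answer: $- \frac{176629350601197412479}{255670748} \approx -6.9085 \cdot 10^{11}$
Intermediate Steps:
$b = \frac{63718464149}{11505183660}$ ($b = \left(-495217\right) \frac{1}{539820} - - \frac{275177}{42626} = - \frac{495217}{539820} + \frac{275177}{42626} = \frac{63718464149}{11505183660} \approx 5.5382$)
$W = 99$ ($W = 1 \cdot 11 \cdot 9 = 11 \cdot 9 = 99$)
$B{\left(T \right)} = 99$
$\left(\left(-411714 + B{\left(1158 \right)}\right) \left(b + 1678381\right) + 483546\right) + 1664307 = \left(\left(-411714 + 99\right) \left(\frac{63718464149}{11505183660} + 1678381\right) + 483546\right) + 1664307 = \left(\left(-411615\right) \frac{19310145374918609}{11505183660} + 483546\right) + 1664307 = \left(- \frac{176629899744380516523}{255670748} + 483546\right) + 1664307 = - \frac{176629776115813004115}{255670748} + 1664307 = - \frac{176629350601197412479}{255670748}$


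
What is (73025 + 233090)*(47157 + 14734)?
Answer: 18945763465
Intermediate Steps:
(73025 + 233090)*(47157 + 14734) = 306115*61891 = 18945763465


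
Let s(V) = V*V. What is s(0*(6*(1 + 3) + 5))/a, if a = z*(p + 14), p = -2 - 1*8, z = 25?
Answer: 0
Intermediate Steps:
p = -10 (p = -2 - 8 = -10)
a = 100 (a = 25*(-10 + 14) = 25*4 = 100)
s(V) = V**2
s(0*(6*(1 + 3) + 5))/a = (0*(6*(1 + 3) + 5))**2/100 = (0*(6*4 + 5))**2*(1/100) = (0*(24 + 5))**2*(1/100) = (0*29)**2*(1/100) = 0**2*(1/100) = 0*(1/100) = 0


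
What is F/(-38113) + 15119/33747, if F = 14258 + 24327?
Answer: -725897548/1286199411 ≈ -0.56437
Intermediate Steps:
F = 38585
F/(-38113) + 15119/33747 = 38585/(-38113) + 15119/33747 = 38585*(-1/38113) + 15119*(1/33747) = -38585/38113 + 15119/33747 = -725897548/1286199411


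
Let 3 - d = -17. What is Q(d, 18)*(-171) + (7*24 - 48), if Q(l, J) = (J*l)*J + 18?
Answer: -1111038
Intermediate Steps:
d = 20 (d = 3 - 1*(-17) = 3 + 17 = 20)
Q(l, J) = 18 + l*J² (Q(l, J) = l*J² + 18 = 18 + l*J²)
Q(d, 18)*(-171) + (7*24 - 48) = (18 + 20*18²)*(-171) + (7*24 - 48) = (18 + 20*324)*(-171) + (168 - 48) = (18 + 6480)*(-171) + 120 = 6498*(-171) + 120 = -1111158 + 120 = -1111038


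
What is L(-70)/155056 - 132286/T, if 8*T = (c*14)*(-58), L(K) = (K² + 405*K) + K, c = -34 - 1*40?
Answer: -184717828/10398443 ≈ -17.764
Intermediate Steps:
c = -74 (c = -34 - 40 = -74)
L(K) = K² + 406*K
T = 7511 (T = (-74*14*(-58))/8 = (-1036*(-58))/8 = (⅛)*60088 = 7511)
L(-70)/155056 - 132286/T = -70*(406 - 70)/155056 - 132286/7511 = -70*336*(1/155056) - 132286*1/7511 = -23520*1/155056 - 18898/1073 = -1470/9691 - 18898/1073 = -184717828/10398443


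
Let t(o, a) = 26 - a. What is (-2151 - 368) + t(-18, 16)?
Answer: -2509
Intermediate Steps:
(-2151 - 368) + t(-18, 16) = (-2151 - 368) + (26 - 1*16) = -2519 + (26 - 16) = -2519 + 10 = -2509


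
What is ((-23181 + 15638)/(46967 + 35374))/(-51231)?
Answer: 7543/4218411771 ≈ 1.7881e-6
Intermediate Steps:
((-23181 + 15638)/(46967 + 35374))/(-51231) = -7543/82341*(-1/51231) = 7543/4218411771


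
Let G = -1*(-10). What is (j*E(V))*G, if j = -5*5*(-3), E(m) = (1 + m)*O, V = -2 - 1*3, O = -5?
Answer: 15000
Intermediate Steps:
V = -5 (V = -2 - 3 = -5)
G = 10
E(m) = -5 - 5*m (E(m) = (1 + m)*(-5) = -5 - 5*m)
j = 75 (j = -25*(-3) = 75)
(j*E(V))*G = (75*(-5 - 5*(-5)))*10 = (75*(-5 + 25))*10 = (75*20)*10 = 1500*10 = 15000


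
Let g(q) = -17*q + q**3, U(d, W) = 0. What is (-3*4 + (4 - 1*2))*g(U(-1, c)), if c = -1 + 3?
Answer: 0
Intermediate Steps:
c = 2
g(q) = q**3 - 17*q
(-3*4 + (4 - 1*2))*g(U(-1, c)) = (-3*4 + (4 - 1*2))*(0*(-17 + 0**2)) = (-12 + (4 - 2))*(0*(-17 + 0)) = (-12 + 2)*(0*(-17)) = -10*0 = 0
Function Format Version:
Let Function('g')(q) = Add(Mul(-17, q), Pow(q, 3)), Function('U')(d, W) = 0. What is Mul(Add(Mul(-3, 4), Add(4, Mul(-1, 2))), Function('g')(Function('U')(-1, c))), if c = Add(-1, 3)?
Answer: 0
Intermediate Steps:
c = 2
Function('g')(q) = Add(Pow(q, 3), Mul(-17, q))
Mul(Add(Mul(-3, 4), Add(4, Mul(-1, 2))), Function('g')(Function('U')(-1, c))) = Mul(Add(Mul(-3, 4), Add(4, Mul(-1, 2))), Mul(0, Add(-17, Pow(0, 2)))) = Mul(Add(-12, Add(4, -2)), Mul(0, Add(-17, 0))) = Mul(Add(-12, 2), Mul(0, -17)) = Mul(-10, 0) = 0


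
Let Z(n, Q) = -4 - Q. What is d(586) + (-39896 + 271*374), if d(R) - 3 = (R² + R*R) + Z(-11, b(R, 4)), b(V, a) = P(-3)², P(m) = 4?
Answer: 748233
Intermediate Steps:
b(V, a) = 16 (b(V, a) = 4² = 16)
d(R) = -17 + 2*R² (d(R) = 3 + ((R² + R*R) + (-4 - 1*16)) = 3 + ((R² + R²) + (-4 - 16)) = 3 + (2*R² - 20) = 3 + (-20 + 2*R²) = -17 + 2*R²)
d(586) + (-39896 + 271*374) = (-17 + 2*586²) + (-39896 + 271*374) = (-17 + 2*343396) + (-39896 + 101354) = (-17 + 686792) + 61458 = 686775 + 61458 = 748233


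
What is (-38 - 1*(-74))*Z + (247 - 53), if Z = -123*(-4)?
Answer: 17906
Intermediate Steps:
Z = 492
(-38 - 1*(-74))*Z + (247 - 53) = (-38 - 1*(-74))*492 + (247 - 53) = (-38 + 74)*492 + 194 = 36*492 + 194 = 17712 + 194 = 17906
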